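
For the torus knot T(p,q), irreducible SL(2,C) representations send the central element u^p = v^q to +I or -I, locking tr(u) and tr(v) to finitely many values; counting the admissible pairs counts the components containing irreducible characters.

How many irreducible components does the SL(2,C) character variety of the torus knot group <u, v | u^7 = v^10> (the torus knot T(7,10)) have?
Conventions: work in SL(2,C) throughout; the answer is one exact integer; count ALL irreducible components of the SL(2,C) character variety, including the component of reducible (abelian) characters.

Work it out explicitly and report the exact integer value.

In the torus knot group T(7,10), u^7 = v^10 is central, so an irreducible representation sends it to +I or -I (Schur).
On an irreducible component, tr(u) is locked at 2*cos(pi*alpha/7) for some alpha in 1..6, and tr(v) at 2*cos(pi*beta/10) for some beta in 1..9.
u^7 = (-1)^alpha I and v^10 = (-1)^beta I must agree, so alpha and beta have equal parity.
Counting: 3 odd alphas x 5 odd betas + 3 even alphas x 4 even betas = 15 + 12 = 27.
That is 27 components of irreducible characters, and with the reducible (abelian) component the total is 28.

28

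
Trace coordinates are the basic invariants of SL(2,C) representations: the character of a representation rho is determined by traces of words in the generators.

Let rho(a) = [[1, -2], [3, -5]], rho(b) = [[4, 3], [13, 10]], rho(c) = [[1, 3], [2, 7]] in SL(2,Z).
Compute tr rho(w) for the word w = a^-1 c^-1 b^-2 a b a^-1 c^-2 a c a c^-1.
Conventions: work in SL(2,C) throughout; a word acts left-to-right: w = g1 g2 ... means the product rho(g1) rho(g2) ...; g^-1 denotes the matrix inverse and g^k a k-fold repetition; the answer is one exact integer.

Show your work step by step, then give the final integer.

rho(a^-1) = [[-5, 2], [-3, 1]]
... * rho(c^-1) = [[7, -3], [-2, 1]]  ->  [[-39, 17], [-23, 10]]
... * rho(b^-1) = [[10, -3], [-13, 4]]  ->  [[-611, 185], [-360, 109]]
... * rho(b^-1) = [[10, -3], [-13, 4]]  ->  [[-8515, 2573], [-5017, 1516]]
... * rho(a) = [[1, -2], [3, -5]]  ->  [[-796, 4165], [-469, 2454]]
... * rho(b) = [[4, 3], [13, 10]]  ->  [[50961, 39262], [30026, 23133]]
... * rho(a^-1) = [[-5, 2], [-3, 1]]  ->  [[-372591, 141184], [-219529, 83185]]
... * rho(c^-1) = [[7, -3], [-2, 1]]  ->  [[-2890505, 1258957], [-1703073, 741772]]
... * rho(c^-1) = [[7, -3], [-2, 1]]  ->  [[-22751449, 9930472], [-13405055, 5850991]]
... * rho(a) = [[1, -2], [3, -5]]  ->  [[7039967, -4149462], [4147918, -2444845]]
... * rho(c) = [[1, 3], [2, 7]]  ->  [[-1258957, -7926333], [-741772, -4670161]]
... * rho(a) = [[1, -2], [3, -5]]  ->  [[-25037956, 42149579], [-14752255, 24834349]]
... * rho(c^-1) = [[7, -3], [-2, 1]]  ->  [[-259564850, 117263447], [-152934483, 69091114]]
tr = -259564850 + 69091114 = -190473736

-190473736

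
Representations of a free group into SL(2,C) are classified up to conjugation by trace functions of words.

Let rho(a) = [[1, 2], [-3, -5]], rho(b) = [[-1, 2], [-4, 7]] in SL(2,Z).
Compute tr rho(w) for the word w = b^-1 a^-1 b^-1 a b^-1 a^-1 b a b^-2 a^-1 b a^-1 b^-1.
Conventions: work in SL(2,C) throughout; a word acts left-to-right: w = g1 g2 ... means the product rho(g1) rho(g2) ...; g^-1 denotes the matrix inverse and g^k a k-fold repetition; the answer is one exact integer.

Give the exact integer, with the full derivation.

84021519386

rho(b^-1) = [[7, -2], [4, -1]]
... * rho(a^-1) = [[-5, -2], [3, 1]]  ->  [[-41, -16], [-23, -9]]
... * rho(b^-1) = [[7, -2], [4, -1]]  ->  [[-351, 98], [-197, 55]]
... * rho(a) = [[1, 2], [-3, -5]]  ->  [[-645, -1192], [-362, -669]]
... * rho(b^-1) = [[7, -2], [4, -1]]  ->  [[-9283, 2482], [-5210, 1393]]
... * rho(a^-1) = [[-5, -2], [3, 1]]  ->  [[53861, 21048], [30229, 11813]]
... * rho(b) = [[-1, 2], [-4, 7]]  ->  [[-138053, 255058], [-77481, 143149]]
... * rho(a) = [[1, 2], [-3, -5]]  ->  [[-903227, -1551396], [-506928, -870707]]
... * rho(b^-1) = [[7, -2], [4, -1]]  ->  [[-12528173, 3357850], [-7031324, 1884563]]
... * rho(b^-1) = [[7, -2], [4, -1]]  ->  [[-74265811, 21698496], [-41681016, 12178085]]
... * rho(a^-1) = [[-5, -2], [3, 1]]  ->  [[436424543, 170230118], [244939335, 95540117]]
... * rho(b) = [[-1, 2], [-4, 7]]  ->  [[-1117345015, 2064459912], [-627099803, 1158659489]]
... * rho(a^-1) = [[-5, -2], [3, 1]]  ->  [[11780104811, 4299149942], [6611477482, 2412859095]]
... * rho(b^-1) = [[7, -2], [4, -1]]  ->  [[99657333445, -27859359564], [55931778754, -15635814059]]
tr = 99657333445 + -15635814059 = 84021519386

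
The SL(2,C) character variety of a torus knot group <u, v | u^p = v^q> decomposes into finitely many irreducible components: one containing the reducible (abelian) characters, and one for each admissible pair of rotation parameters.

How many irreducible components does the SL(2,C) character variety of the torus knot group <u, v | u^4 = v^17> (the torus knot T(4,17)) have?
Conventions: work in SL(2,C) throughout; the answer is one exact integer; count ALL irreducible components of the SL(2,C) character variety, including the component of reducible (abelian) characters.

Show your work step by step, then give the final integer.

25

In the torus knot group T(4,17), u^4 = v^17 is central, so an irreducible representation sends it to +I or -I (Schur).
So on each irreducible component the traces are pinned: tr(u) = 2*cos(pi*alpha/4) with 1 <= alpha <= 3, tr(v) = 2*cos(pi*beta/17) with 1 <= beta <= 16.
The two central values (-1)^alpha I and (-1)^beta I must be the same matrix, so alpha and beta share a parity.
count pairs: odd alpha (2 choices) x odd beta (8), plus even alpha (1) x even beta (8): 2*8 + 1*8 = 24.
That is 24 components of irreducible characters, and with the reducible (abelian) component the total is 25.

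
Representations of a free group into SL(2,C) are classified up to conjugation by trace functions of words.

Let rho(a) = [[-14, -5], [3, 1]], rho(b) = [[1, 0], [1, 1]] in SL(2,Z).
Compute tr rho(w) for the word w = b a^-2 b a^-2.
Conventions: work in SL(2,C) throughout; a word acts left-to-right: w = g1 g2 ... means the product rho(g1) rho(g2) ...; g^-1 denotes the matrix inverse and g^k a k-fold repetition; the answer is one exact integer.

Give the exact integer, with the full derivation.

10402

rho(b) = [[1, 0], [1, 1]]
... * rho(a^-1) = [[1, 5], [-3, -14]]  ->  [[1, 5], [-2, -9]]
... * rho(a^-1) = [[1, 5], [-3, -14]]  ->  [[-14, -65], [25, 116]]
... * rho(b) = [[1, 0], [1, 1]]  ->  [[-79, -65], [141, 116]]
... * rho(a^-1) = [[1, 5], [-3, -14]]  ->  [[116, 515], [-207, -919]]
... * rho(a^-1) = [[1, 5], [-3, -14]]  ->  [[-1429, -6630], [2550, 11831]]
tr = -1429 + 11831 = 10402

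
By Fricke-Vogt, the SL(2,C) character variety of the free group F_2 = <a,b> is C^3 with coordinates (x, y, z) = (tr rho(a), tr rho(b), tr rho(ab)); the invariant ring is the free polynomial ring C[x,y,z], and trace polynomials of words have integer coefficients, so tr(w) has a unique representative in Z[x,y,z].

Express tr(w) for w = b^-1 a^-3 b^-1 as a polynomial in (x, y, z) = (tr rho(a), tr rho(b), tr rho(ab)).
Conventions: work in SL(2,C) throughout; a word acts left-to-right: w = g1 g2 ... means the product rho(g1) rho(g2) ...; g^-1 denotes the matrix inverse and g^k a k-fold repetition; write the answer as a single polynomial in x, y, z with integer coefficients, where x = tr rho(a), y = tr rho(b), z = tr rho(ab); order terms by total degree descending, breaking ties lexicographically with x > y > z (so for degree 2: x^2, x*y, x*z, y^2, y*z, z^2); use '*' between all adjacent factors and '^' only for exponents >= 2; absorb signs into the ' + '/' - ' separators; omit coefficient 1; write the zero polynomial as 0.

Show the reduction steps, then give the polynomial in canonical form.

tr(b^-1) = tr(b) = y
tr(b^-1 a) = tr(a) tr(b) - tr(a b) = x*y - z
tr(b^-1 a^-1) = tr(b^-1) tr(a) - tr(b^-1 a) = z
reduce: tr(a^-2 b^-1) = tr(b^-1 a^-1) tr(a) - tr(b^-1) = x*z - y
so tr(a^-2) = tr(a^-1) tr(a) - tr(1) = x^2 - 2
reduce: tr(a^-2 b^-2) = tr(a^-2 b^-1) tr(b) - tr(a^-2) = x*y*z - x^2 - y^2 + 2
so tr(b^-2) = tr(b^-1) tr(b) - tr(1) = y^2 - 2
tr(b^-2 a) = tr(b^-1 a) tr(b) - tr(b^-1 a b) = x*y^2 - y*z - x
tr(a^-1 b^-2) = tr(b^-2) tr(a) - tr(b^-2 a) = y*z - x
tr(b^-1 a^-3 b^-1) = tr(a^-2 b^-2) tr(a) - tr(a^-2 b^-2 a) = x^2*y*z - x^3 - x*y^2 - y*z + 3*x

x^2*y*z - x^3 - x*y^2 - y*z + 3*x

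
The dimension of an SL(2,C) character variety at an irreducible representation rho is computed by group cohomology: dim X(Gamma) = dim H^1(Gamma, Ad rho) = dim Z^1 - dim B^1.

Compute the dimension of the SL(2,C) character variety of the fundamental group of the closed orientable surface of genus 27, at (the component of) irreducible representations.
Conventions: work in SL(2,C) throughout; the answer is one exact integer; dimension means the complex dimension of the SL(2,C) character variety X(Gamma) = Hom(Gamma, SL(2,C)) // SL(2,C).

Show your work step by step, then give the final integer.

pi_1 of the closed genus-27 surface has 54 generators bound by the single product-of-commutators relator.
Unconstrained cocycle data is one sl_2 vector per generator (162 dimensions), cut by the relator condition d_2(z) = 0.
At an irreducible rho, H^2 = coker(d_2) vanishes (Poincare duality: H^2 is dual to H^0 = invariants = 0), so d_2 is surjective onto sl_2 and dim Z^1 = 162 - 3 = 159.
Coboundaries contribute dim B^1 = 3 (injective at irreducible rho).
Hence dim X = 159 - 3 = 156.

156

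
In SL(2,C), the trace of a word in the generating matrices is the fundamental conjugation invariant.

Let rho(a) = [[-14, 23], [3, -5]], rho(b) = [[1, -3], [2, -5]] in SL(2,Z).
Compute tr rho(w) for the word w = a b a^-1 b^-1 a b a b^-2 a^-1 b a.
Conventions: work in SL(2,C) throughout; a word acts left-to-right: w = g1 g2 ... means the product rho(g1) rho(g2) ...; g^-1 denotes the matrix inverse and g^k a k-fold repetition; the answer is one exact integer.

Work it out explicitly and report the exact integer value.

rho(a) = [[-14, 23], [3, -5]]
... * rho(b) = [[1, -3], [2, -5]]  ->  [[32, -73], [-7, 16]]
... * rho(a^-1) = [[-5, -23], [-3, -14]]  ->  [[59, 286], [-13, -63]]
... * rho(b^-1) = [[-5, 3], [-2, 1]]  ->  [[-867, 463], [191, -102]]
... * rho(a) = [[-14, 23], [3, -5]]  ->  [[13527, -22256], [-2980, 4903]]
... * rho(b) = [[1, -3], [2, -5]]  ->  [[-30985, 70699], [6826, -15575]]
... * rho(a) = [[-14, 23], [3, -5]]  ->  [[645887, -1066150], [-142289, 234873]]
... * rho(b^-1) = [[-5, 3], [-2, 1]]  ->  [[-1097135, 871511], [241699, -191994]]
... * rho(b^-1) = [[-5, 3], [-2, 1]]  ->  [[3742653, -2419894], [-824507, 533103]]
... * rho(a^-1) = [[-5, -23], [-3, -14]]  ->  [[-11453583, -52202503], [2523226, 11500219]]
... * rho(b) = [[1, -3], [2, -5]]  ->  [[-115858589, 295373264], [25523664, -65070773]]
... * rho(a) = [[-14, 23], [3, -5]]  ->  [[2508140038, -4141613867], [-552543615, 912398137]]
tr = 2508140038 + 912398137 = 3420538175

3420538175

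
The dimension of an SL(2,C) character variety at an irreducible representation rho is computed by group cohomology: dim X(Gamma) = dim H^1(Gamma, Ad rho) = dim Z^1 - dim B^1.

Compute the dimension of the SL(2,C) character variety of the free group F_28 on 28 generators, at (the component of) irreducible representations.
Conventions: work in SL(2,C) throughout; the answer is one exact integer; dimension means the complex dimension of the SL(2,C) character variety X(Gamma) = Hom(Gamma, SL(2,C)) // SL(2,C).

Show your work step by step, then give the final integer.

81

Here Gamma is free of rank 28 — no relator constrains a cocycle.
Z^1(Gamma, Ad rho) = (sl_2)^28: a cocycle is a free choice of one sl_2 vector per generator, so dim Z^1 = 3*28 = 84.
Irreducibility makes the coboundary map sl_2 -> Z^1 injective (trivial centralizer), so dim B^1 = 3.
dim X = dim H^1 = dim Z^1 - dim B^1 = 84 - 3 = 81.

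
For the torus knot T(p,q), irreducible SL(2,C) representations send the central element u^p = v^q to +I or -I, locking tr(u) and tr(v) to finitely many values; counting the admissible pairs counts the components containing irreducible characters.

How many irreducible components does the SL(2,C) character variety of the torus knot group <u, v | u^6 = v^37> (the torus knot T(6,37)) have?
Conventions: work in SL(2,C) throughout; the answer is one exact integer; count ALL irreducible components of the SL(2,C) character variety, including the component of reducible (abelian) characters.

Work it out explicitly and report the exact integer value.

Gamma = < u, v | u^6 = v^37 > (torus knot T(6,37)); the central element u^6 = v^37 acts as +I or -I in any irreducible SL(2,C) representation.
So on each irreducible component the traces are pinned: tr(u) = 2*cos(pi*alpha/6) with 1 <= alpha <= 5, tr(v) = 2*cos(pi*beta/37) with 1 <= beta <= 36.
Consistency of u^6 = (-1)^alpha I with v^37 = (-1)^beta I forces alpha = beta (mod 2).
Counting: 3 odd alphas x 18 odd betas + 2 even alphas x 18 even betas = 54 + 36 = 90.
That is 90 components of irreducible characters, and with the reducible (abelian) component the total is 91.

91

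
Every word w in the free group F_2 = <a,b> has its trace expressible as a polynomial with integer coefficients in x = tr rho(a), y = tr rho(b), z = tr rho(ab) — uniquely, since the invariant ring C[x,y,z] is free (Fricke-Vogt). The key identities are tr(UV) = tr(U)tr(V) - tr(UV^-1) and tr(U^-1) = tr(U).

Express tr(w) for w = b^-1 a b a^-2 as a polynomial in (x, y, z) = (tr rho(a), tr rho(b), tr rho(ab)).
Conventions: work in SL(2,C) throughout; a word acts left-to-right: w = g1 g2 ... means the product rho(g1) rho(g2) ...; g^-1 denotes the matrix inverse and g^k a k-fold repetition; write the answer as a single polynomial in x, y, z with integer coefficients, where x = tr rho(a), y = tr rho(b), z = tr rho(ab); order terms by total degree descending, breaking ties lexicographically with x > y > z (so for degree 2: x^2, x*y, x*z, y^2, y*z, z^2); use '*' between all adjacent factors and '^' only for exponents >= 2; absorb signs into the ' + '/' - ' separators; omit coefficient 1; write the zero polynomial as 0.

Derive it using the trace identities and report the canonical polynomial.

-x^2*y*z + x^3 + x*y^2 + x*z^2 - 3*x

use: trace(b a^-1) = trace(b) trace(a) - trace(b a)  (eliminate a^-1) = x*y - z
trace(b a b) = trace(b) trace(a b) - trace(a)  (reduce the b square) = y*z - x
trace(b a b a) = trace(a b) trace(a b) - trace(1)  (split on a) = z^2 - 2
trace(b a b a^-1) = trace(b a b) trace(a) - trace(b a b a)  (eliminate a^-1) = x*y*z - x^2 - z^2 + 2
trace(a b a^-2 b) = trace(b a b a^-1) trace(a) - trace(b a b)  (eliminate a^-1) = x^2*y*z - x^3 - x*z^2 - y*z + 3*x
trace(b^-1 a b a^-2) = trace(a b a^-2) trace(b) - trace(a b a^-2 b)  (eliminate b^-1) = -x^2*y*z + x^3 + x*y^2 + x*z^2 - 3*x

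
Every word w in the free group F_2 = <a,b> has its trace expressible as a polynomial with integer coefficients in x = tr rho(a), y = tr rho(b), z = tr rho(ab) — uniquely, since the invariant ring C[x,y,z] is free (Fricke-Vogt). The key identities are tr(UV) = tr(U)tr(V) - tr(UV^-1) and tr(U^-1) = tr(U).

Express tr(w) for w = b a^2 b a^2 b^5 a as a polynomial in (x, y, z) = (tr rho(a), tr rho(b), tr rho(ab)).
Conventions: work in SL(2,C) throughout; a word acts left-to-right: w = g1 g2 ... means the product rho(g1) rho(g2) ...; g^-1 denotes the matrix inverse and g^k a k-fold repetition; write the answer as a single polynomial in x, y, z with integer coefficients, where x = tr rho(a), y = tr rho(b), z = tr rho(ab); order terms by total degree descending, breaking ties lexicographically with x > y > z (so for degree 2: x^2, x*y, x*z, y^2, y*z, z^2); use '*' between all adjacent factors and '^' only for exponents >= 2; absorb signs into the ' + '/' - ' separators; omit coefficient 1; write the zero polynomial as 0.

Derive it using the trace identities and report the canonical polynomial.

x^2*y^4*z^3 - x^3*y^3*z^2 - 2*x*y^5*z^2 + x^2*y^4*z - 3*x^2*y^2*z^3 + y^6*z + 2*x^3*y*z^2 + 7*x*y^3*z^2 - x^2*y^2*z + x^2*z^3 - 5*y^4*z - 4*x*y*z^2 - x^2*z + 6*y^2*z - x*y - z

next, tr(a b a b) = tr(b a)*tr(b a) - tr(1)   [split at a repeated b] = z^2 - 2
next, tr(a b a b a b) = tr(a b a b)*tr(a b) - tr(b a)   [split at a repeated a] = z^3 - 3*z
tr(b a b) = tr(b)*tr(a b) - tr(a)   [square of b] = y*z - x
tr(a b a b a) = tr(a)*tr(b a b a) - tr(b a b)   [square of a] = x*z^2 - y*z - x
next, tr(b a b^2 a b a) = tr(b)*tr(a b a b a b) - tr(a b a b a)   [square of b] = y*z^3 - x*z^2 - 2*y*z + x
next, tr(a b a) = tr(a)*tr(b a) - tr(b)   [square of a] = x*z - y
tr(a b^2 a b) = tr(b)*tr(a b a b) - tr(a b a)   [square of b] = y*z^2 - x*z - y
and tr(a^2) = tr(a)*tr(a) - tr(1)   [square of a] = x^2 - 2
and tr(a b^2 a) = tr(b)*tr(a^2 b) - tr(a^2)   [square of b] = x*y*z - x^2 - y^2 + 2
and tr(b a b^2 a b) = tr(b)*tr(a b^2 a b) - tr(a b^2 a)   [square of b] = y^2*z^2 - 2*x*y*z + x^2 - 2
tr(a b a^2 b a b^2) = tr(a)*tr(b a b^2 a b a) - tr(b a b^2 a b)   [square of a] = x*y*z^3 - x^2*z^2 - y^2*z^2 + 2
next, tr(a b a^2 b a b) = tr(a)*tr(b a b a b a) - tr(b a b a b)   [square of a] = x*z^3 - y*z^2 - 2*x*z + y
next, tr(b^2 a b a^2 b a b) = tr(b)*tr(a b a^2 b a b^2) - tr(a b a^2 b a b)   [square of b] = x*y^2*z^3 - x^2*y*z^2 - y^3*z^2 - x*z^3 + y*z^2 + 2*x*z + y
tr(b^3 a b a^2 b a b) = tr(b)*tr(b^2 a b a^2 b a b) - tr(b^2 a b a^2 b a)   [square of b] = x*y^3*z^3 - x^2*y^2*z^2 - y^4*z^2 - 2*x*y*z^3 + x^2*z^2 + 2*y^2*z^2 + 2*x*y*z + y^2 - 2
tr(b^5 a b a^2 b a) = tr(b)*tr(b^3 a b a^2 b a b) - tr(b^3 a b a^2 b a)   [square of b] = x*y^4*z^3 - x^2*y^3*z^2 - y^5*z^2 - 3*x*y^2*z^3 + 2*x^2*y*z^2 + 3*y^3*z^2 + 2*x*y^2*z + x*z^3 + y^3 - y*z^2 - 2*x*z - 3*y
next, tr(a b a^2) = tr(a)*tr(a b a) - tr(a b)   [square of a] = x^2*z - x*y - z
and tr(b a b a^2 b) = tr(b)*tr(a b a^2 b) - tr(a b a^2)   [square of b] = x*y*z^2 - x^2*z - y^2*z + z
tr(b^2 a b a^2 b) = tr(b)*tr(b a b a^2 b) - tr(b a b a^2)   [square of b] = x*y^2*z^2 - x^2*y*z - y^3*z - x*z^2 + 2*y*z + x
and tr(b a b a^2 b^3) = tr(b)*tr(b^2 a b a^2 b) - tr(b^2 a b a^2)   [square of b] = x*y^3*z^2 - x^2*y^2*z - y^4*z - 2*x*y*z^2 + x^2*z + 3*y^2*z + x*y - z
tr(b^3 a b a^2 b^2) = tr(b)*tr(b a b a^2 b^3) - tr(b a b a^2 b^2)   [square of b] = x*y^4*z^2 - x^2*y^3*z - y^5*z - 3*x*y^2*z^2 + 2*x^2*y*z + 4*y^3*z + x*y^2 + x*z^2 - 3*y*z - x
tr(b^5 a b a^2 b) = tr(b)*tr(b^3 a b a^2 b^2) - tr(b^3 a b a^2 b)   [square of b] = x*y^5*z^2 - x^2*y^4*z - y^6*z - 4*x*y^3*z^2 + 3*x^2*y^2*z + 5*y^4*z + x*y^3 + 3*x*y*z^2 - x^2*z - 6*y^2*z - 2*x*y + z
tr(b a^2 b a^2 b^5 a) = tr(a)*tr(b^5 a b a^2 b a) - tr(b^5 a b a^2 b)   [square of a] = x^2*y^4*z^3 - x^3*y^3*z^2 - 2*x*y^5*z^2 + x^2*y^4*z - 3*x^2*y^2*z^3 + y^6*z + 2*x^3*y*z^2 + 7*x*y^3*z^2 - x^2*y^2*z + x^2*z^3 - 5*y^4*z - 4*x*y*z^2 - x^2*z + 6*y^2*z - x*y - z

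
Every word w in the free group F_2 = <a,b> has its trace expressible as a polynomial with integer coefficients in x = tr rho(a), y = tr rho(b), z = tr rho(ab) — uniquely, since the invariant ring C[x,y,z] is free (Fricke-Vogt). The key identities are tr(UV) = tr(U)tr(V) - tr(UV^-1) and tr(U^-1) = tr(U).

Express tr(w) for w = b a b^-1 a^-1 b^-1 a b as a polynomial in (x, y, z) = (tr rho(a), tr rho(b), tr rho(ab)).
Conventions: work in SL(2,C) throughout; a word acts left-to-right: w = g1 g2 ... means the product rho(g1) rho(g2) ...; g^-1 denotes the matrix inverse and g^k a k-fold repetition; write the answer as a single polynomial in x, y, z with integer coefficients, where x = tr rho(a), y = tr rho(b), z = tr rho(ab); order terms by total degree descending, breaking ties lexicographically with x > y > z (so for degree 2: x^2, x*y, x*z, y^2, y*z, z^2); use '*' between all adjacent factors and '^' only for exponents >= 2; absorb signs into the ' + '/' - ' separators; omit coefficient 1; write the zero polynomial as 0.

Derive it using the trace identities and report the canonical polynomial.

tr(a b^2) = tr(b) * tr(a b) - tr(a) = y*z - x
next, tr(b^2 a b) = tr(b) * tr(a b^2) - tr(a b) = y^2*z - x*y - z
and tr(a b a b) = tr(b a) * tr(b a) - tr(1)   [split at repeated b] = z^2 - 2
tr(a b a) = tr(a) * tr(b a) - tr(b) = x*z - y
next, tr(a b^2 a b) = tr(b) * tr(a b a b) - tr(a b a) = y*z^2 - x*z - y
next, tr(b^2) = tr(b) * tr(b) - tr(1) = y^2 - 2
tr(a b^2 a) = tr(a) * tr(b^2 a) - tr(b^2) = x*y*z - x^2 - y^2 + 2
tr(b a b^2 a b) = tr(b) * tr(a b^2 a b) - tr(a b^2 a) = y^2*z^2 - 2*x*y*z + x^2 - 2
next, tr(a b a b a b) = tr(b a) * tr(b a b a) - tr(b^-1 a^-1)   [split at repeated b] = z^3 - 3*z
tr(a b a b a) = tr(a) * tr(b a b a) - tr(b a b) = x*z^2 - y*z - x
and tr(b a b^2 a b a) = tr(b) * tr(a b a b a b) - tr(a b a b a) = y*z^3 - x*z^2 - 2*y*z + x
next, tr(a b^2 a b a^-1 b) = tr(b a b^2 a b) * tr(a) - tr(b a b^2 a b a) = x*y^2*z^2 - 2*x^2*y*z - y*z^3 + x^3 + x*z^2 + 2*y*z - 3*x
tr(a^-1 b^-1 a b^2 a b) = tr(a b^2 a b a^-1) * tr(b) - tr(a b^2 a b a^-1 b) = -x*y^2*z^2 + 2*x^2*y*z + y^3*z + y*z^3 - x^3 - x*y^2 - x*z^2 - 3*y*z + 3*x
tr(b a b^-1 a^-1 b^-1 a b) = tr(a^-1 b^-1 a b^2 a) * tr(b) - tr(a^-1 b^-1 a b^2 a b) = x*y^2*z^2 - 2*x^2*y*z - y^3*z - y*z^3 + x^3 + x*y^2 + x*z^2 + 4*y*z - 3*x

x*y^2*z^2 - 2*x^2*y*z - y^3*z - y*z^3 + x^3 + x*y^2 + x*z^2 + 4*y*z - 3*x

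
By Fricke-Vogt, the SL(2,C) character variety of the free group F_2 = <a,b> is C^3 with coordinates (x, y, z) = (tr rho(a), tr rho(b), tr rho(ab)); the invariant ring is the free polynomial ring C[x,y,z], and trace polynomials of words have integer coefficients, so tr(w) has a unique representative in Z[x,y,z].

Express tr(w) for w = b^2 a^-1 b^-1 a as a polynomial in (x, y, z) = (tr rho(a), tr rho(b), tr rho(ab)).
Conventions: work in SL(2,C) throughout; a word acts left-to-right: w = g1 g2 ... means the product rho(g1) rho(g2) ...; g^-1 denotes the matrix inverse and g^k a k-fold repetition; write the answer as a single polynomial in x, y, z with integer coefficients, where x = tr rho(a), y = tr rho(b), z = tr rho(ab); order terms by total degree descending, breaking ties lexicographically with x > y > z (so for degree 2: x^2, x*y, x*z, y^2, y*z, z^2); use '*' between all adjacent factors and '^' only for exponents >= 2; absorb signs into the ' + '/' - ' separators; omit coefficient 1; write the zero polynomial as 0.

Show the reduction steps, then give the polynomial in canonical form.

-x*y^2*z + x^2*y + y^3 + y*z^2 - 3*y

use: tr(b^2) = tr(b) tr(b) - tr(1) = y^2 - 2
tr(a b^2) = tr(b) tr(a b) - tr(a) = y*z - x
tr(b a b^2) = tr(b) tr(a b^2) - tr(a b) = y^2*z - x*y - z
tr(a b a b) = tr(b a) tr(b a) - tr(1)   [split at repeated b] = z^2 - 2
apply: tr(a b a) = tr(a) tr(b a) - tr(b) = x*z - y
use: tr(b a b^2 a) = tr(b) tr(a b a b) - tr(a b a) = y*z^2 - x*z - y
apply: tr(a b^2 a^-1 b) = tr(b a b^2) tr(a) - tr(b a b^2 a) = x*y^2*z - x^2*y - y*z^2 + y
tr(b^2 a^-1 b^-1 a) = tr(a b^2 a^-1) tr(b) - tr(a b^2 a^-1 b) = -x*y^2*z + x^2*y + y^3 + y*z^2 - 3*y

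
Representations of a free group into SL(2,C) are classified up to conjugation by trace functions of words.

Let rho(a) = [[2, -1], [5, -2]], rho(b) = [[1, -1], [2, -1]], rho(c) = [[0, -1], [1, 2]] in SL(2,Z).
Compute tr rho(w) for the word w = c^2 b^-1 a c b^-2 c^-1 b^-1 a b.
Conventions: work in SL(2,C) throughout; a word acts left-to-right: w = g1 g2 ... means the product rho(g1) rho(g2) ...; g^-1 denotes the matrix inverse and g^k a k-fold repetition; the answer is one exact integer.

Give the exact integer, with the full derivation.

20

rho(c) = [[0, -1], [1, 2]]
... * rho(c) = [[0, -1], [1, 2]]  ->  [[-1, -2], [2, 3]]
... * rho(b^-1) = [[-1, 1], [-2, 1]]  ->  [[5, -3], [-8, 5]]
... * rho(a) = [[2, -1], [5, -2]]  ->  [[-5, 1], [9, -2]]
... * rho(c) = [[0, -1], [1, 2]]  ->  [[1, 7], [-2, -13]]
... * rho(b^-1) = [[-1, 1], [-2, 1]]  ->  [[-15, 8], [28, -15]]
... * rho(b^-1) = [[-1, 1], [-2, 1]]  ->  [[-1, -7], [2, 13]]
... * rho(c^-1) = [[2, 1], [-1, 0]]  ->  [[5, -1], [-9, 2]]
... * rho(b^-1) = [[-1, 1], [-2, 1]]  ->  [[-3, 4], [5, -7]]
... * rho(a) = [[2, -1], [5, -2]]  ->  [[14, -5], [-25, 9]]
... * rho(b) = [[1, -1], [2, -1]]  ->  [[4, -9], [-7, 16]]
tr = 4 + 16 = 20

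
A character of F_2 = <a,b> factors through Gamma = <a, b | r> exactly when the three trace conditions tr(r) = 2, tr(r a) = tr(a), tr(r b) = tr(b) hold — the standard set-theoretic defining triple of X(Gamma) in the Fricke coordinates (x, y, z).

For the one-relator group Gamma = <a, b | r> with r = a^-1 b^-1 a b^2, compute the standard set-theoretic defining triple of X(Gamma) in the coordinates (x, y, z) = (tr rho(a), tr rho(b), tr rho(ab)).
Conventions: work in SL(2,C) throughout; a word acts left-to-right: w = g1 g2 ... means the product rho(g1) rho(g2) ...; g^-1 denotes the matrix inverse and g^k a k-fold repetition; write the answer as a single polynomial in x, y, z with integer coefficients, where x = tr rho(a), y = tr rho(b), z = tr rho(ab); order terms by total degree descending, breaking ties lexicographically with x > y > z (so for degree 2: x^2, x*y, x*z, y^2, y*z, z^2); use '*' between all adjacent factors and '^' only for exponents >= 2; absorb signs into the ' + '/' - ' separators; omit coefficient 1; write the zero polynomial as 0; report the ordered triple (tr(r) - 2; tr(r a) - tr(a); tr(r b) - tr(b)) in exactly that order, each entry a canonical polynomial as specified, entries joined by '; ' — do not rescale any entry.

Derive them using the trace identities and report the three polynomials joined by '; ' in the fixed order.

apply: tr(b^2 a) = tr(b) * tr(a b) - tr(a)  (reduce the b square) = y*z - x
tr(b^2) = tr(b) * tr(b) - tr(1)  (reduce the b square) = y^2 - 2
use: tr(a b^2 a) = tr(a) * tr(b^2 a) - tr(b^2)  (reduce the a square) = x*y*z - x^2 - y^2 + 2
tr(a b a b) = tr(a b) * tr(a b) - tr(1)  (split on a) = z^2 - 2
use: tr(a b a) = tr(a) * tr(b a) - tr(b)  (reduce the a square) = x*z - y
use: tr(a b^2 a b) = tr(b) * tr(a b a b) - tr(a b a)  (reduce the b square) = y*z^2 - x*z - y
tr(b^-1 a b^2 a) = tr(a b^2 a) * tr(b) - tr(a b^2 a b)  (eliminate b^-1) = x*y^2*z - x^2*y - y^3 - y*z^2 + x*z + 3*y
apply: tr(a^-1 b^-1 a b^2) = tr(b^-1 a b^2) * tr(a) - tr(b^-1 a b^2 a)  (eliminate a^-1) = -x*y^2*z + x^2*y + y^3 + y*z^2 - 3*y
tr(b^3 a) = tr(b) * tr(a b^2) - tr(a b) = y^2*z - x*y - z
tr(b^3) = tr(b) * tr(b^2) - tr(b) = y^3 - 3*y
use: tr(a b^3 a) = tr(a) * tr(b^3 a) - tr(b^3) = x*y^2*z - x^2*y - y^3 - x*z + 3*y
tr(a b^3 a b) = tr(b) * tr(b a b a b) - tr(b a b a) = y^2*z^2 - x*y*z - y^2 - z^2 + 2
use: tr(b^-1 a b^3 a) = tr(a b^3 a) * tr(b) - tr(a b^3 a b) = x*y^3*z - x^2*y^2 - y^4 - y^2*z^2 + 4*y^2 + z^2 - 2
apply: tr(a^-1 b^-1 a b^3) = tr(b^-1 a b^3) * tr(a) - tr(b^-1 a b^3 a) = -x*y^3*z + x^2*y^2 + y^4 + y^2*z^2 + x*y*z - x^2 - 4*y^2 - z^2 + 2
assemble the triple (tr(r) - 2; tr(r a) - x; tr(r b) - y)

-x*y^2*z + x^2*y + y^3 + y*z^2 - 3*y - 2; -x + z; -x*y^3*z + x^2*y^2 + y^4 + y^2*z^2 + x*y*z - x^2 - 4*y^2 - z^2 - y + 2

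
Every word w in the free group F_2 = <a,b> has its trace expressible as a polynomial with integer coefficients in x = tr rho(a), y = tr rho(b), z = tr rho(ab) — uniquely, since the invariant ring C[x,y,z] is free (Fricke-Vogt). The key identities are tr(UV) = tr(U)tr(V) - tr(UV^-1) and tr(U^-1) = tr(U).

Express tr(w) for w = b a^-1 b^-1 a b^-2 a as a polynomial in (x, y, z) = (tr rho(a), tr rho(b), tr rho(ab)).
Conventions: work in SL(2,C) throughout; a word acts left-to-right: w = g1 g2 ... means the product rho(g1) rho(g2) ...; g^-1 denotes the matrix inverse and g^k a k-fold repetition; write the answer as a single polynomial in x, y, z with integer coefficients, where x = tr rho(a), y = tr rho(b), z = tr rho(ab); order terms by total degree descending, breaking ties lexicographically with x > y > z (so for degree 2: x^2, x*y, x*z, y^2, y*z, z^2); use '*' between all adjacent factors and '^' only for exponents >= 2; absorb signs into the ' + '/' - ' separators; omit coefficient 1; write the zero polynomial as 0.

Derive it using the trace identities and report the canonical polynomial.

-x^2*y^3*z + x^3*y^2 + x*y^4 + 2*x*y^2*z^2 - y^3*z - y*z^3 - x^3 - 4*x*y^2 - x*z^2 + 3*y*z + 3*x

use: tr(b^-1 a) = tr(a) * tr(b) - tr(a b)  (eliminate b^-1) = x*y - z
tr(a^2 b) = tr(a) * tr(b a) - tr(b)  (reduce the a square) = x*z - y
use: tr(a^2) = tr(a) * tr(a) - tr(1)  (reduce the a square) = x^2 - 2
apply: tr(a b^2 a) = tr(b) * tr(a^2 b) - tr(a^2)  (reduce the b square) = x*y*z - x^2 - y^2 + 2
apply: tr(a b a b) = tr(b a) * tr(b a) - tr(1)  (split on b) = z^2 - 2
use: tr(a b^2 a b) = tr(b) * tr(a b a b) - tr(a b a)  (reduce the b square) = y*z^2 - x*z - y
apply: tr(b a b^-1 a b) = tr(a b^2 a) * tr(b) - tr(a b^2 a b)  (eliminate b^-1) = x*y^2*z - x^2*y - y^3 - y*z^2 + x*z + 3*y
tr(b a b) = tr(b) * tr(a b) - tr(a)  (reduce the b square) = y*z - x
use: tr(a b a b a) = tr(a) * tr(b a b a) - tr(b a b)  (reduce the a square) = x*z^2 - y*z - x
tr(a b a b a b) = tr(a b a b) * tr(a b) - tr(b a)  (split on a) = z^3 - 3*z
apply: tr(b a b^-1 a b a) = tr(a b a b a) * tr(b) - tr(a b a b a b)  (eliminate b^-1) = x*y*z^2 - y^2*z - z^3 - x*y + 3*z
use: tr(a b a^-1 b a b^-1) = tr(b a b^-1 a b) * tr(a) - tr(b a b^-1 a b a)  (eliminate a^-1) = x^2*y^2*z - x^3*y - x*y^3 - 2*x*y*z^2 + x^2*z + y^2*z + z^3 + 4*x*y - 3*z
tr(a b a^-1 b a) = tr(b a^2 b) * tr(a) - tr(b a^2 b a)  (eliminate a^-1) = x^2*y*z - x^3 - x*y^2 - x*z^2 + y*z + 3*x
use: tr(a b^-2 a b a^-1 b) = tr(a b a^-1 b a b^-1) * tr(b) - tr(a b a^-1 b a)  (eliminate b^-1) = x^2*y^3*z - x^3*y^2 - x*y^4 - 2*x*y^2*z^2 + y^3*z + y*z^3 + x^3 + 5*x*y^2 + x*z^2 - 4*y*z - 3*x
tr(b a^-1 b^-1 a b^-2 a) = tr(a b^-2 a b a^-1) * tr(b) - tr(a b^-2 a b a^-1 b)  (eliminate b^-1) = -x^2*y^3*z + x^3*y^2 + x*y^4 + 2*x*y^2*z^2 - y^3*z - y*z^3 - x^3 - 4*x*y^2 - x*z^2 + 3*y*z + 3*x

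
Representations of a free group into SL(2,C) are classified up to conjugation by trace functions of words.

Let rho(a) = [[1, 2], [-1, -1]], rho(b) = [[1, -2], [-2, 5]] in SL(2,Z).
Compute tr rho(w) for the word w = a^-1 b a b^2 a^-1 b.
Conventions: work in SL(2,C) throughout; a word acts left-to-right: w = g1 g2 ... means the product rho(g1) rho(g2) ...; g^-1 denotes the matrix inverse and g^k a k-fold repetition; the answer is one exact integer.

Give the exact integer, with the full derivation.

rho(a^-1) = [[-1, -2], [1, 1]]
... * rho(b) = [[1, -2], [-2, 5]]  ->  [[3, -8], [-1, 3]]
... * rho(a) = [[1, 2], [-1, -1]]  ->  [[11, 14], [-4, -5]]
... * rho(b) = [[1, -2], [-2, 5]]  ->  [[-17, 48], [6, -17]]
... * rho(b) = [[1, -2], [-2, 5]]  ->  [[-113, 274], [40, -97]]
... * rho(a^-1) = [[-1, -2], [1, 1]]  ->  [[387, 500], [-137, -177]]
... * rho(b) = [[1, -2], [-2, 5]]  ->  [[-613, 1726], [217, -611]]
tr = -613 + -611 = -1224

-1224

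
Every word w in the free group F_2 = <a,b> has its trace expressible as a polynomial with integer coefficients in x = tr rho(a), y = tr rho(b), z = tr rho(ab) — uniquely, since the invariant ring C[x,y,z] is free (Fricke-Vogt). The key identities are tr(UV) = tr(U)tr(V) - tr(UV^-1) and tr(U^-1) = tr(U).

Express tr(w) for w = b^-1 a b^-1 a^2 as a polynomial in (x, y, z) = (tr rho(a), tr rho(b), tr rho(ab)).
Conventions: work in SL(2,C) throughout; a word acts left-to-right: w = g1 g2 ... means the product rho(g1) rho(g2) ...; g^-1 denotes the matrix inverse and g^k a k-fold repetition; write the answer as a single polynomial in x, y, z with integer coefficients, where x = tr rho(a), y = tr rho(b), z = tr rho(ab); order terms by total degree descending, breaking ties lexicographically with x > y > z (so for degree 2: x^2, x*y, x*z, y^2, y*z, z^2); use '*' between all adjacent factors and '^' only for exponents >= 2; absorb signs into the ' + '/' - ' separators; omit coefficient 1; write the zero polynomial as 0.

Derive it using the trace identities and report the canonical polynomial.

apply: tr(a^2) = tr(a) tr(a) - tr(1)  (reduce the a square) = x^2 - 2
tr(a^3) = tr(a) tr(a^2) - tr(a)  (reduce the a square) = x^3 - 3*x
use: tr(b a^2) = tr(a) tr(b a) - tr(b)  (reduce the a square) = x*z - y
use: tr(a^3 b) = tr(a) tr(b a^2) - tr(b a)  (reduce the a square) = x^2*z - x*y - z
apply: tr(a^2 b^-1 a) = tr(a^3) tr(b) - tr(a^3 b)  (eliminate b^-1) = x^3*y - x^2*z - 2*x*y + z
use: tr(b a b a) = tr(a b) tr(a b) - tr(1)  (split on a) = z^2 - 2
use: tr(b a b) = tr(b) tr(a b) - tr(a)  (reduce the b square) = y*z - x
tr(a b a^2 b) = tr(a) tr(b a b a) - tr(b a b)  (reduce the a square) = x*z^2 - y*z - x
use: tr(a^2 b^-1 a b) = tr(a b a^2) tr(b) - tr(a b a^2 b)  (eliminate b^-1) = x^2*y*z - x*y^2 - x*z^2 + x
tr(b^-1 a b^-1 a^2) = tr(a^2 b^-1 a) tr(b) - tr(a^2 b^-1 a b)  (eliminate b^-1) = x^3*y^2 - 2*x^2*y*z - x*y^2 + x*z^2 + y*z - x

x^3*y^2 - 2*x^2*y*z - x*y^2 + x*z^2 + y*z - x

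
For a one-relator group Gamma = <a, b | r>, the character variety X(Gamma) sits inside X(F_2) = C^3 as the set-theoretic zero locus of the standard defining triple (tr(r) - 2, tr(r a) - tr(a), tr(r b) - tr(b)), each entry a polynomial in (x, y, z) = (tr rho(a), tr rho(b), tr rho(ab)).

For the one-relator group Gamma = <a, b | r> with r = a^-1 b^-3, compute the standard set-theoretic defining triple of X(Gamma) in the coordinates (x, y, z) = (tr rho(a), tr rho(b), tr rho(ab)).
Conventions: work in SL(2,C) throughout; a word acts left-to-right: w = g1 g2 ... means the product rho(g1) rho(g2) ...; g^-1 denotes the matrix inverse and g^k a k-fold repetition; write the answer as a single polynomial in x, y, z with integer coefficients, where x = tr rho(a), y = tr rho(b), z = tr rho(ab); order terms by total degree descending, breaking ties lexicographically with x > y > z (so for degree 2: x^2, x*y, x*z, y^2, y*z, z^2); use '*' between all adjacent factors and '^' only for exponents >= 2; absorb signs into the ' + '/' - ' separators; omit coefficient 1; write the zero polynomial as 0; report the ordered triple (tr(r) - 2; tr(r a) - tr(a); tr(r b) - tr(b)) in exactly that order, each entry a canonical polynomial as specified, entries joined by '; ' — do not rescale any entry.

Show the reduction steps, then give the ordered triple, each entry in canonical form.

trace(a^-1) = trace(a) = x
trace(a^-1 b) = trace(b) trace(a) - trace(b a) = x*y - z
trace(a^-1 b^-1) = trace(a^-1) trace(b) - trace(a^-1 b) = z
trace(b^-2 a^-1) = trace(a^-1 b^-1) trace(b) - trace(a^-1) = y*z - x
trace(a^-1 b^-3) = trace(b^-2 a^-1) trace(b) - trace(b^-2 a^-1 b) = y^2*z - x*y - z
trace(b^-2) = trace(b^-1) trace(b) - trace(1) = y^2 - 2
trace(b^-3) = trace(b^-2) trace(b) - trace(b^-1) = y^3 - 3*y
assemble the triple (trace(r) - 2; trace(r a) - x; trace(r b) - y)

y^2*z - x*y - z - 2; y^3 - x - 3*y; y*z - x - y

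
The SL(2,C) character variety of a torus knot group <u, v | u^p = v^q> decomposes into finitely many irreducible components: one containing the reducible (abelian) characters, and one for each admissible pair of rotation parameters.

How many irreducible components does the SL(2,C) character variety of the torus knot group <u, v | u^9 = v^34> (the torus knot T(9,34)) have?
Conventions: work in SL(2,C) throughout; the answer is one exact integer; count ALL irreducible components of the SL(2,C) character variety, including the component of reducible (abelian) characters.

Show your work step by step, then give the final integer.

133

For T(9,34): irreducibility forces the central element u^9 = v^34 to one of +I, -I.
On an irreducible component, tr(u) is locked at 2*cos(pi*alpha/9) for some alpha in 1..8, and tr(v) at 2*cos(pi*beta/34) for some beta in 1..33.
The two central values (-1)^alpha I and (-1)^beta I must be the same matrix, so alpha and beta share a parity.
Enumerate parity-matched pairs: 4*17 odd-odd plus 4*16 even-even gives 132.
That is 132 components of irreducible characters, and with the reducible (abelian) component the total is 133.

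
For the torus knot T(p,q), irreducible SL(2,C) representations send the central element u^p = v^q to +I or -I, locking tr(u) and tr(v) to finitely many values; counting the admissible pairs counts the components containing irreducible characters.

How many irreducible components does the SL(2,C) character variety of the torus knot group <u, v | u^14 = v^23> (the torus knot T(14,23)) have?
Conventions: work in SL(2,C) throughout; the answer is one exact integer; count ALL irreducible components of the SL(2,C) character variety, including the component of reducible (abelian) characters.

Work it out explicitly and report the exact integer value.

144

In the torus knot group T(14,23), u^14 = v^23 is central, so an irreducible representation sends it to +I or -I (Schur).
So on each irreducible component the traces are pinned: tr(u) = 2*cos(pi*alpha/14) with 1 <= alpha <= 13, tr(v) = 2*cos(pi*beta/23) with 1 <= beta <= 22.
The two central values (-1)^alpha I and (-1)^beta I must be the same matrix, so alpha and beta share a parity.
count pairs: odd alpha (7 choices) x odd beta (11), plus even alpha (6) x even beta (11): 7*11 + 6*11 = 143.
components with irreducible characters: 143; plus the single component of reducible (abelian) characters: total 144.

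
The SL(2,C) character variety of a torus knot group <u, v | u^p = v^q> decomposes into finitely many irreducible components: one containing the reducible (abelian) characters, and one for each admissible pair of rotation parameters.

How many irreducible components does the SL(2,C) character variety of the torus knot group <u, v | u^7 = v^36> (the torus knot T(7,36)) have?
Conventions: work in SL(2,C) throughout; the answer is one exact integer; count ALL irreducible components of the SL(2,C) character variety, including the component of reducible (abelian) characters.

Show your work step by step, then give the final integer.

106

Gamma = < u, v | u^7 = v^36 > (torus knot T(7,36)); the central element u^7 = v^36 acts as +I or -I in any irreducible SL(2,C) representation.
This locks tr(u) to 2*cos(pi*alpha/7), alpha in 1..6, and tr(v) to 2*cos(pi*beta/36), beta in 1..35, on each component of irreducible characters.
u^7 = (-1)^alpha I and v^36 = (-1)^beta I must agree, so alpha and beta have equal parity.
Counting: 3 odd alphas x 18 odd betas + 3 even alphas x 17 even betas = 54 + 51 = 105.
components with irreducible characters: 105; plus the single component of reducible (abelian) characters: total 106.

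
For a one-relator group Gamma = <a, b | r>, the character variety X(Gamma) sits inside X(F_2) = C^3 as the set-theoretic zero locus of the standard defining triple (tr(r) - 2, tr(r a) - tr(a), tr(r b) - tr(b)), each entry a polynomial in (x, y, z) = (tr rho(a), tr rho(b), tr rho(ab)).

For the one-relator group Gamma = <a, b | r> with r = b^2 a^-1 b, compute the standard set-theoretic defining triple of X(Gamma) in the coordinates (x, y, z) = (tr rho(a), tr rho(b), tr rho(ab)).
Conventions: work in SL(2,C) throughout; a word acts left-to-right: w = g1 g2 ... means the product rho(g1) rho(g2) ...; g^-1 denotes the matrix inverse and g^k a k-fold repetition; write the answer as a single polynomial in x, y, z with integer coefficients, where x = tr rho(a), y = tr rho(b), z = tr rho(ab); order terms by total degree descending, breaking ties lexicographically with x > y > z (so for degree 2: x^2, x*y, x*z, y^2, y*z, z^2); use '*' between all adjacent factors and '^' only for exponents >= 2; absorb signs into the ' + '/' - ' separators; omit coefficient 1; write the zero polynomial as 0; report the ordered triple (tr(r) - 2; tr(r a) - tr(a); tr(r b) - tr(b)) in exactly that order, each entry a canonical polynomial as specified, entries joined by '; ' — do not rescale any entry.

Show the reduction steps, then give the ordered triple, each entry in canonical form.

and tr(b^2) = tr(b)*tr(b) - tr(1) = y^2 - 2
tr(b^3) = tr(b)*tr(b^2) - tr(b) = y^3 - 3*y
next, tr(a b^2) = tr(b)*tr(a b) - tr(a) = y*z - x
next, tr(b^3 a) = tr(b)*tr(a b^2) - tr(a b) = y^2*z - x*y - z
next, tr(b^2 a^-1 b) = tr(b^3)*tr(a) - tr(b^3 a) = x*y^3 - y^2*z - 2*x*y + z
tr(a b a b) = tr(b a)*tr(b a) - tr(1) = z^2 - 2
next, tr(a b a) = tr(a)*tr(b a) - tr(b) = x*z - y
tr(b a b^2 a) = tr(b)*tr(a b a b) - tr(a b a) = y*z^2 - x*z - y
and tr(b^2 a^-1 b a) = tr(b a b^2)*tr(a) - tr(b a b^2 a) = x*y^2*z - x^2*y - y*z^2 + y
tr(b^4) = tr(b)*tr(b^3) - tr(b^2) = y^4 - 4*y^2 + 2
and tr(b^4 a) = tr(b)*tr(b^2 a b) - tr(b^2 a) = y^3*z - x*y^2 - 2*y*z + x
next, tr(b^2 a^-1 b^2) = tr(b^4)*tr(a) - tr(b^4 a) = x*y^4 - y^3*z - 3*x*y^2 + 2*y*z + x
assemble the triple (tr(r) - 2; tr(r a) - x; tr(r b) - y)

x*y^3 - y^2*z - 2*x*y + z - 2; x*y^2*z - x^2*y - y*z^2 - x + y; x*y^4 - y^3*z - 3*x*y^2 + 2*y*z + x - y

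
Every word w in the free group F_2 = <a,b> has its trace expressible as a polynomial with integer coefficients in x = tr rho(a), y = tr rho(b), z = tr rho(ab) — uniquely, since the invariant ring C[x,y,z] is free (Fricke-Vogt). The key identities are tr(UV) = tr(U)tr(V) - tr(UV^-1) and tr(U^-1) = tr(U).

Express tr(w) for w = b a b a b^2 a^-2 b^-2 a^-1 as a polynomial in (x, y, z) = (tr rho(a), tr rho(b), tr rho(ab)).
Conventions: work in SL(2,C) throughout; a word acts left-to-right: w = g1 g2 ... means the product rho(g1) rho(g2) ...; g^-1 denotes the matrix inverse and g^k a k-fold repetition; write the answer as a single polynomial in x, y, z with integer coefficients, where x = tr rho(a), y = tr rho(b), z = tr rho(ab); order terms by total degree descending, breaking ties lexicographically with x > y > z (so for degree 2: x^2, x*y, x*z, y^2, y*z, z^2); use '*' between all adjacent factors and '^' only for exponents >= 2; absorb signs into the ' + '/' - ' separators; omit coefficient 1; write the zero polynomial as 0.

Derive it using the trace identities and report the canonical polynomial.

x^2*y^3*z^3 - 2*x^3*y^2*z^2 - x*y^4*z^2 - x*y^2*z^4 + x^4*y*z + x^2*y*z^3 + x^3*y^2 + x*y^4 + 5*x*y^2*z^2 - 3*x^2*y*z - x^3 - 4*x*y^2 - x*z^2 - y*z + 3*x

so tr(b a b) = tr(b) tr(a b) - tr(a)  (reduce the b square) = y*z - x
so tr(b a b a) = tr(a b) tr(a b) - tr(1)  (split on a) = z^2 - 2
tr(a^2 b a b) = tr(a) tr(b a b a) - tr(b a b)  (reduce the a square) = x*z^2 - y*z - x
tr(a b a) = tr(a) tr(b a) - tr(b)  (reduce the a square) = x*z - y
so tr(a^2 b a) = tr(a) tr(a b a) - tr(a b)  (reduce the a square) = x^2*z - x*y - z
tr(a b a b^2 a) = tr(b) tr(a^2 b a b) - tr(a^2 b a)  (reduce the b square) = x*y*z^2 - x^2*z - y^2*z + z
tr(a b a b a b) = tr(b a) tr(b a b a) - tr(b^-1 a^-1)  (split on b) = z^3 - 3*z
so tr(a b a b^2 a b) = tr(b) tr(a b a b a b) - tr(a b a b a)  (reduce the b square) = y*z^3 - x*z^2 - 2*y*z + x
tr(a b a b^2 a b^-1) = tr(a b a b^2 a) tr(b) - tr(a b a b^2 a b)  (eliminate b^-1) = x*y^2*z^2 - x^2*y*z - y^3*z - y*z^3 + x*z^2 + 3*y*z - x
so tr(b a b a b) = tr(b) tr(a b a b) - tr(a b a)  (reduce the b square) = y*z^2 - x*z - y
tr(b a b a b^2) = tr(b) tr(b a b a b) - tr(b a b a)  (reduce the b square) = y^2*z^2 - x*y*z - y^2 - z^2 + 2
tr(a b a b a b^2 a) = tr(a) tr(b a b a b^2 a) - tr(b a b a b^2)  (reduce the a square) = x*y*z^3 - x^2*z^2 - y^2*z^2 - x*y*z + x^2 + y^2 + z^2 - 2
tr(a b a b a b a b) = tr(a b a b a b) tr(a b) - tr(b a b a)  (split on a) = z^4 - 4*z^2 + 2
tr(a b a b a b a) = tr(a) tr(b a b a b a) - tr(b a b a b)  (reduce the a square) = x*z^3 - y*z^2 - 2*x*z + y
tr(a b a b a b^2 a b) = tr(b) tr(a b a b a b a b) - tr(a b a b a b a)  (reduce the b square) = y*z^4 - x*z^3 - 3*y*z^2 + 2*x*z + y
tr(b^-1 a b a b a b^2 a) = tr(a b a b a b^2 a) tr(b) - tr(a b a b a b^2 a b)  (eliminate b^-1) = x*y^2*z^3 - x^2*y*z^2 - y^3*z^2 - y*z^4 - x*y^2*z + x*z^3 + x^2*y + y^3 + 4*y*z^2 - 2*x*z - 3*y
reduce: tr(b a b a b^2 a b^-2 a) = tr(b^-1 a b a b a b^2 a) tr(b) - tr(b^-1 a b a b a b^2 a b)  (eliminate b^-1) = x*y^3*z^3 - x^2*y^2*z^2 - y^4*z^2 - y^2*z^4 - x*y^3*z + x^2*y^2 + x^2*z^2 + y^4 + 5*y^2*z^2 - x*y*z - x^2 - 4*y^2 - z^2 + 2
so tr(b^-2 a^-1 b a b a b^2 a) = tr(b a b a b^2 a b^-2) tr(a) - tr(b a b a b^2 a b^-2 a)  (eliminate a^-1) = -x*y^3*z^3 + 2*x^2*y^2*z^2 + y^4*z^2 + y^2*z^4 - x^3*y*z - x*y*z^3 - x^2*y^2 - y^4 - 5*y^2*z^2 + 4*x*y*z + 4*y^2 + z^2 - 2
tr(b^-2 a^-1 b a b a b^2 a^-1) = tr(b^-2 a^-1 b a b a b^2) tr(a) - tr(b^-2 a^-1 b a b a b^2 a)  (eliminate a^-1) = x*y^3*z^3 - 2*x^2*y^2*z^2 - y^4*z^2 - y^2*z^4 + x^3*y*z + x*y*z^3 + x^2*y^2 + y^4 + 5*y^2*z^2 - 3*x*y*z - x^2 - 4*y^2 - z^2 + 2
tr(b a b a b^2 a^-2 b^-2 a^-1) = tr(b^-2 a^-1 b a b a b^2 a^-1) tr(a) - tr(b^-2 a^-1 b a b a b^2)  (eliminate a^-1) = x^2*y^3*z^3 - 2*x^3*y^2*z^2 - x*y^4*z^2 - x*y^2*z^4 + x^4*y*z + x^2*y*z^3 + x^3*y^2 + x*y^4 + 5*x*y^2*z^2 - 3*x^2*y*z - x^3 - 4*x*y^2 - x*z^2 - y*z + 3*x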